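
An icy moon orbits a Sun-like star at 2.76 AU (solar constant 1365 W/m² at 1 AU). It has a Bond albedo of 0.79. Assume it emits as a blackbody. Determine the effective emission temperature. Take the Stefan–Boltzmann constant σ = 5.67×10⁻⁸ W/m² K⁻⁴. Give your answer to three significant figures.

Irradiance scales as 1/d², so S = 1365 W/m² × (1/2.76)² = 179.2 W/m².
The planet absorbs (1−α)S over its disc πR² and re-emits over 4πR², so the mean absorbed flux is (1−0.79)·179.2/4 = 9.407 W/m².
Balancing against σT⁴: T = (9.407/5.67×10⁻⁸)^(1/4) = 113.5 K.

113 K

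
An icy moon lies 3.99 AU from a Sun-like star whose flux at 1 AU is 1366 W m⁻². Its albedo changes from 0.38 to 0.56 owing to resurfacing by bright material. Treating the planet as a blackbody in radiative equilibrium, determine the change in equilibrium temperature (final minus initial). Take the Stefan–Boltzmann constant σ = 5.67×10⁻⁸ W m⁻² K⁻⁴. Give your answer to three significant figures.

Irradiance scales as 1/d², so S = 1366 W m⁻² × (1/3.99)² = 85.80 W m⁻².
With α = 0.38, T₁ = 123.8 K.
With α = 0.56, T₂ = 113.6 K.
ΔT = T₂ − T₁ = -10.17 K.

-10.2 K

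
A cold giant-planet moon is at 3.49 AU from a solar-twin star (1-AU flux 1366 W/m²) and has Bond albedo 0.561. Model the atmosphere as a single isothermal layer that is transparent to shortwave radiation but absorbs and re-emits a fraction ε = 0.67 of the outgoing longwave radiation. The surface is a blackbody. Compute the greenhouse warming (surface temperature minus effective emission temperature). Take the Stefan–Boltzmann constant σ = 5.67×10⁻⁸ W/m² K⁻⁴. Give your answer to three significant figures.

13.0 K

Flux at the orbit: S = 1366/(3.49)² = 112.2 W/m².
At the top of the atmosphere, σT_e⁴ = S(1−α)/4 = 12.31 W/m², giving T_e = 121.4 K.
Surface balance with a leaky layer gives σT_s⁴ = σT_e⁴·2/(2−ε), so T_s = T_e·[2/(2−0.67)]^(1/4) = 134.4 K.
T_s − T_e = 134.4 − 121.4 = 13.03 K.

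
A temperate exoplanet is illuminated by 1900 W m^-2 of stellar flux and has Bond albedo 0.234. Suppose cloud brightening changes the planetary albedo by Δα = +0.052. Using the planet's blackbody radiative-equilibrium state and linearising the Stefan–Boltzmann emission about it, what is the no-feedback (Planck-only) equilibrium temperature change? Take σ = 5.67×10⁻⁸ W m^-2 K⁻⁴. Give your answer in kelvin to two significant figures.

Reference equilibrium: T_e = [S(1−α)/(4σ)]^(1/4) = 283.0 K.
TOA radiative forcing: ΔF = −S·Δα/4 = −1900·(+0.052)/4 = -24.70 W m^-2.
Linearising σT⁴ gives d(σT⁴)/dT = 4σT_e³ = 5.142 W m^-2 per K.
So ΔT₀ = -24.70/5.142 = -4.80 K.

-4.8 kelvin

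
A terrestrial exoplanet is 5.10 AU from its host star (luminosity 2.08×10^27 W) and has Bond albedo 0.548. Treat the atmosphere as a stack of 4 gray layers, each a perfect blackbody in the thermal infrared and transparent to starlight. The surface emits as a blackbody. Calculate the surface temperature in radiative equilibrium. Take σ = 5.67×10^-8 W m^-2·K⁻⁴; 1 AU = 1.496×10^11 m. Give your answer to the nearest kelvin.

d = 5.10 × 1.496×10^11 m = 7.630×10^11 m.
Flux at the orbit: S = L/(4πd²) = 2.08×10^27/(4π·(7.63×10^11)²) = 284.3 W m^-2.
OLR = S(1−α)/4 = 32.13 W m^-2; the top layer radiates at T_e = 154.3 K.
With N = 4 opaque layers, T_s = (N+1)^(1/4)·T_e = 5^(1/4)·154.3 = 230.7 K.

231 kelvin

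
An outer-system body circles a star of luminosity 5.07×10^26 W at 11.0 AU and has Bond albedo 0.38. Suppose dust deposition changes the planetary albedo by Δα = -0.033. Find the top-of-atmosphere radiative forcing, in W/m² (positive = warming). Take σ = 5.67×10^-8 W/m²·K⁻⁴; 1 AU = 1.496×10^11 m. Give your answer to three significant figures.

0.123 W/m²

Orbital distance: d = 11.0 AU = 1.646×10^12 m.
S = L/(4πd²) = 14.90 W/m².
The change in absorbed flux is Δ[S(1−α)/4] = −SΔα/4 = 0.1229 W/m².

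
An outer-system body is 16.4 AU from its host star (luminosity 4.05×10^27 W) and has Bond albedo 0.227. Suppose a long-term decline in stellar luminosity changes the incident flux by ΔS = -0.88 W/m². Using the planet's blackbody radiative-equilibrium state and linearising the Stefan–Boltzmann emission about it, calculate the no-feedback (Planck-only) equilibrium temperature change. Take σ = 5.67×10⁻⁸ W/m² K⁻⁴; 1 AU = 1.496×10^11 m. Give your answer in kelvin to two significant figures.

-0.48 K

d = 16.4 × 1.496×10^11 m = 2.453×10^12 m.
S = L/(4πd²) = 53.54 W/m².
Unperturbed T_e = [53.54·(1−0.227)/(4σ)]^¼ = 116.2 K.
Only a fraction (1−α) is absorbed and it's spread over 4πR², so ΔF = (1−α)ΔS/4 = -0.1701 W/m².
Linearising σT⁴ gives d(σT⁴)/dT = 4σT_e³ = 0.3561 W/m² per K.
So ΔT₀ = -0.1701/0.3561 = -0.478 K.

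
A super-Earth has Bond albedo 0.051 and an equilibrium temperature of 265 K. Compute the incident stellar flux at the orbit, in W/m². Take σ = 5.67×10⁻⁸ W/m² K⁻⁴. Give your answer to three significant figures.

1180 W/m²

Invert the energy balance for S: S = 4σT⁴/(1−α).
The emitted flux is σT⁴ = 279.6 W/m².
S = 4·279.6/0.949 = 1179 W/m².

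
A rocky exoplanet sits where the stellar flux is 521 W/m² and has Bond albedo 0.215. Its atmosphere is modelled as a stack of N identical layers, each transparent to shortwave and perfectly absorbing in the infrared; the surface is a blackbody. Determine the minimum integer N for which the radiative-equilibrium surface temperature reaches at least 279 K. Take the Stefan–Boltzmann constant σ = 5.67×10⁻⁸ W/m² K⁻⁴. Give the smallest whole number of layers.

The effective emission temperature is T_e = [S(1−α)/(4σ)]^¼ = 206.1 K.
T_s = (N+1)^(1/4)·T_e ≥ 279 K requires N+1 ≥ (T_s/T_e)⁴ = (279/206.1)⁴ = 3.360.
So N ≥ 2.360; the smallest integer is N = 3.

3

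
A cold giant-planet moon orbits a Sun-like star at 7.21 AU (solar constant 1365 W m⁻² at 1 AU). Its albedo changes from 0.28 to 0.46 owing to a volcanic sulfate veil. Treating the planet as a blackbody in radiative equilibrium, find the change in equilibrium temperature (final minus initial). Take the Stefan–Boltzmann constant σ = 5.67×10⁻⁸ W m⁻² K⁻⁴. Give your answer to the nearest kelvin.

-7 kelvin

By the inverse-square law, S = 1365/7.21² = 26.26 W m⁻².
Before: T₁ = [26.26·0.72/(4σ)]^(1/4) = 95.55 K.
Final:   T₂ = [S(1−0.46)/(4σ)]^(1/4) = 88.92 K.
Change: 88.92 − 95.55 = -6.631 K.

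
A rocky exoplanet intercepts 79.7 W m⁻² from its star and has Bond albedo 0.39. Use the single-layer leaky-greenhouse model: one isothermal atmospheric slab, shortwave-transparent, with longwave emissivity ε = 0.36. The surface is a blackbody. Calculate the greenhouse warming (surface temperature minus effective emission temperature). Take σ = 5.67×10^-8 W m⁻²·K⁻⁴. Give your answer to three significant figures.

The planet radiates to space at T_e = [S(1−α)/(4σ)]^(1/4) = 121.0 K.
For a single slab of emissivity ε, T_s⁴ = 2T_e⁴/(2−ε); thus T_s = 121.0·(1.22)^(1/4) = 127.2 K.
T_s − T_e = 127.2 − 121.0 = 6.155 K.

6.15 kelvin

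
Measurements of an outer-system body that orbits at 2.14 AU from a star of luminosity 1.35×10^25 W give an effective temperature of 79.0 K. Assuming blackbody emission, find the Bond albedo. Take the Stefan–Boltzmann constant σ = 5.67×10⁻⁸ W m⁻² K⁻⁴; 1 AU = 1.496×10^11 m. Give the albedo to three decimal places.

0.157

Orbital distance: d = 2.14 AU = 3.201×10^11 m.
Flux at the orbit: S = L/(4πd²) = 1.35×10^25/(4π·(3.20×10^11)²) = 10.48 W m⁻².
Rearranging the radiative balance, α = 1 − 4σT⁴/S.
4σT⁴ = 4·5.67×10⁻⁸·(79.0)⁴ = 8.834 W m⁻².
1−α = 8.834/10.48 = 0.8428, so α = 0.1572.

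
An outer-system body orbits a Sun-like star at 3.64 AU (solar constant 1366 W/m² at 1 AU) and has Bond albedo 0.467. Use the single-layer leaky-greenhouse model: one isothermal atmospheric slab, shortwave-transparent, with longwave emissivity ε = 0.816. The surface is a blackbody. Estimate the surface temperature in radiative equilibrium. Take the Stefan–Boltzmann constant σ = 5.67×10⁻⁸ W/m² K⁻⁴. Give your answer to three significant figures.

142 kelvin

Flux at the orbit: S = 1366/(3.64)² = 103.1 W/m².
The planet radiates to space at T_e = [S(1−α)/(4σ)]^(1/4) = 124.8 K.
The surface balance (absorbed SW + ε·downward IR = σT_s⁴) with T_a⁴ = T_s⁴/2 reduces to T_s = T_e·[2/(2−ε)]^¼ = 142.2 K.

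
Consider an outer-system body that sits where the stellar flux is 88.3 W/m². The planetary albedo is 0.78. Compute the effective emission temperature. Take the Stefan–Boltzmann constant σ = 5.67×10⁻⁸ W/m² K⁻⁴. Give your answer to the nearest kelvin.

Absorbed flux (global mean): S(1−α)/4 = 88.30·0.22/4 = 4.856 W/m².
Set σT⁴ = 4.856 → T = (4.856/σ)^(1/4) = 96.20 K.

96 K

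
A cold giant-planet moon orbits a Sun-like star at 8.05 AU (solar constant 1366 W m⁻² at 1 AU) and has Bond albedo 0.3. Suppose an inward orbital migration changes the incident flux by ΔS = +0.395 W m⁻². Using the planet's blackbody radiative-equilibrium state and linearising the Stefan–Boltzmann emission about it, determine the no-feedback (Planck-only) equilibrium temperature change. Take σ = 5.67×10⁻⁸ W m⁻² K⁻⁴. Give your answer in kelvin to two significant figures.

By the inverse-square law, S = 1366/8.05² = 21.08 W m⁻².
Unperturbed T_e = [21.08·(1−0.3)/(4σ)]^¼ = 89.81 K.
ΔF = Δ[S(1−α)]/4 = (1−0.3)·+0.395/4 = 0.06912 W m⁻².
Linearising σT⁴ gives d(σT⁴)/dT = 4σT_e³ = 0.1643 W m⁻² per K.
ΔT₀ = ΔF/λ_P = 0.06912/0.1643 = 0.421 K.

0.42 K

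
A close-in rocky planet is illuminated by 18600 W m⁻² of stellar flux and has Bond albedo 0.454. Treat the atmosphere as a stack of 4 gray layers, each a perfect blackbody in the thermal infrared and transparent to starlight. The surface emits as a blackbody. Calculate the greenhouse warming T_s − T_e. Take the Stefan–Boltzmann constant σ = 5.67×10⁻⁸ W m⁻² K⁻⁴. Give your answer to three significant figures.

OLR = S(1−α)/4 = 2539 W m⁻²; the top layer radiates at T_e = 460.0 K.
Surface: T_s = (5)^¼·T_e = 687.9 K.
Warming: T_s − T_e = 227.9 K.

228 K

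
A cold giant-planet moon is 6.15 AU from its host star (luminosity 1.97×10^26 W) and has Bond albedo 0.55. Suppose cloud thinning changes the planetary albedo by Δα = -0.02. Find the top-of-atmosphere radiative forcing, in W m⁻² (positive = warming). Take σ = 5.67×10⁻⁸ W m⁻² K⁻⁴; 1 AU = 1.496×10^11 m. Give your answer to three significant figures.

Orbital distance: d = 6.15 AU = 9.200×10^11 m.
Spreading L over a sphere of radius d: S = 1.97×10^26/(4π·9.20×10^11²) = 18.52 W m⁻².
The change in absorbed flux is Δ[S(1−α)/4] = −SΔα/4 = 0.09260 W m⁻².

0.0926 W m⁻²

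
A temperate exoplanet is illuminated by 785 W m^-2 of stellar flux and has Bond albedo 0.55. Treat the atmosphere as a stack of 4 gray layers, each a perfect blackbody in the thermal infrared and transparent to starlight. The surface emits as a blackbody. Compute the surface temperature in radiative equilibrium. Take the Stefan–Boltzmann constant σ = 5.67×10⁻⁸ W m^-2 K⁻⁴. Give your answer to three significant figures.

The effective emission temperature is T_e = [S(1−α)/(4σ)]^¼ = 198.7 K.
With N = 4 opaque layers, T_s = (N+1)^(1/4)·T_e = 5^(1/4)·198.7 = 297.1 K.

297 kelvin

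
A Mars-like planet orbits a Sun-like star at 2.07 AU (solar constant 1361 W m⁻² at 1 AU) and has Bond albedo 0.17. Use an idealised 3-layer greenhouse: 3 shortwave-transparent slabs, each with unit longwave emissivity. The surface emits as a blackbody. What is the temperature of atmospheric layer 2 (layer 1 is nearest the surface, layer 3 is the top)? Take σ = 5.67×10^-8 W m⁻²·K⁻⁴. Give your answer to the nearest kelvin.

Irradiance scales as 1/d², so S = 1361 W m⁻² × (1/2.07)² = 317.6 W m⁻².
Top-of-atmosphere balance: σT_e⁴ = S(1−α)/4 = 65.91 W m⁻² → T_e = 184.6 K.
The net upward flux σT_e⁴ is constant between every pair of levels, so T_k⁴ = (N+1−k)T_e⁴.
With k = 2: T_2 = (3+1−2)^¼·184.6 K = 219.6 K.

220 kelvin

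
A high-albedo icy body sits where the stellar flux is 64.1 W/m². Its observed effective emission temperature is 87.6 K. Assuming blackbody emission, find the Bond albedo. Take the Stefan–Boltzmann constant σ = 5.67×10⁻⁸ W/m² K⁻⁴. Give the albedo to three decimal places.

0.792

Rearranging the radiative balance, α = 1 − 4σT⁴/S.
4σT⁴ = 4·5.67×10⁻⁸·(87.6)⁴ = 13.36 W/m².
Hence α = 1 − 13.36/64.10 = 0.7916.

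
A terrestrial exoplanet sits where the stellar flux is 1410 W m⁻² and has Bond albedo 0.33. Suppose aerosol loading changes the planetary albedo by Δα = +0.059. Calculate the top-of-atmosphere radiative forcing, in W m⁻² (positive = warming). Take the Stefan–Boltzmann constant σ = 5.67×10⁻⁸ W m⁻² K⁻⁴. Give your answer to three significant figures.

The change in absorbed flux is Δ[S(1−α)/4] = −SΔα/4 = -20.80 W m⁻².

-20.8 W m⁻²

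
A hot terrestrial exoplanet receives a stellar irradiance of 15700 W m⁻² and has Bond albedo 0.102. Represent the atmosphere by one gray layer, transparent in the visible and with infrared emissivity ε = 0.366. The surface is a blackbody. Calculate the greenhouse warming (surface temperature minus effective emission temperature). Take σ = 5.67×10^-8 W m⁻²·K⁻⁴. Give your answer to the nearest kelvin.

26 K

The planet radiates to space at T_e = [S(1−α)/(4σ)]^(1/4) = 499.3 K.
Surface balance with a leaky layer gives σT_s⁴ = σT_e⁴·2/(2−ε), so T_s = T_e·[2/(2−0.366)]^(1/4) = 525.2 K.
Greenhouse warming: T_s − T_e = 25.88 K.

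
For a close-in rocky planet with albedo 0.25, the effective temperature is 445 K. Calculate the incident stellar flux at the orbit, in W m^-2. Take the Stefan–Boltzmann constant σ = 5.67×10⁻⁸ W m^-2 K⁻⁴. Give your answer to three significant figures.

From S(1−α)/4 = σT⁴: S = 4σT⁴/(1−α).
The emitted flux is σT⁴ = 2223 W m^-2.
S = 4·2223/0.75 = 11860 W m^-2.

11900 W m^-2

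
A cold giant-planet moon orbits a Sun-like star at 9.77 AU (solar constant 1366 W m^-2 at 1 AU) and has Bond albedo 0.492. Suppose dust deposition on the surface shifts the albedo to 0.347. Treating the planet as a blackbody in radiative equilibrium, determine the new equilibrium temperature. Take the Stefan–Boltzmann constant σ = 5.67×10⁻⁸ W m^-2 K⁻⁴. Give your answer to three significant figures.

80.1 K

By the inverse-square law, S = 1366/9.77² = 14.31 W m^-2.
T₂ = [S(1−α₂)/(4σ)]^(1/4) = [14.31·0.653/(4σ)]^(1/4) = 80.12 K.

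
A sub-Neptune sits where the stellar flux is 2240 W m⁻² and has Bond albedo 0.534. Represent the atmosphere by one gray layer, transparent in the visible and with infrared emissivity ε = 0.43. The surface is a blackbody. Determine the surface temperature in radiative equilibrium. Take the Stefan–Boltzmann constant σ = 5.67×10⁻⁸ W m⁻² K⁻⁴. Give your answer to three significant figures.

277 K

The planet radiates to space at T_e = [S(1−α)/(4σ)]^(1/4) = 260.5 K.
Surface balance with a leaky layer gives σT_s⁴ = σT_e⁴·2/(2−ε), so T_s = T_e·[2/(2−0.43)]^(1/4) = 276.7 K.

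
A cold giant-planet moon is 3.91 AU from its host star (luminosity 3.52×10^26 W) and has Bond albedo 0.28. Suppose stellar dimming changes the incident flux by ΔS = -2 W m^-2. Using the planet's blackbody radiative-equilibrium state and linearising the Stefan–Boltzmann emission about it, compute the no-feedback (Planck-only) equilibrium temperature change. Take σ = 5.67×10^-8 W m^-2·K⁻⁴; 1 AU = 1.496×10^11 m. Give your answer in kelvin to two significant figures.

d = 3.91 × 1.496×10^11 m = 5.849×10^11 m.
S = L/(4πd²) = 81.87 W m^-2.
Reference equilibrium: T_e = [S(1−α)/(4σ)]^(1/4) = 127.0 K.
ΔF = Δ[S(1−α)]/4 = (1−0.28)·-2/4 = -0.3600 W m^-2.
Planck response: λ_P = 4σT_e³ = 4·5.67×10⁻⁸·(127.0)³ = 0.4642 W m^-2/K.
Hence the no-feedback warming is ΔF/(4σT_e³) = -0.775 K.

-0.78 K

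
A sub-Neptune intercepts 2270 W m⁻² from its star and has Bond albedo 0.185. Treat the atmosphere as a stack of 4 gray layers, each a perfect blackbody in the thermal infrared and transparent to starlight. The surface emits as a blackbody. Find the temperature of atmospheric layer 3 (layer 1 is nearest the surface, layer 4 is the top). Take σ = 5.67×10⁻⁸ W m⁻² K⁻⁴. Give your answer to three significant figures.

OLR = S(1−α)/4 = 462.5 W m⁻²; the top layer radiates at T_e = 300.5 K.
Each opaque layer satisfies 2T_j⁴ = T_{j−1}⁴ + T_{j+1}⁴, giving T_k⁴ = (N+1−k)T_e⁴.
T_3 = (2)^(1/4)·300.5 = 357.4 K.

357 kelvin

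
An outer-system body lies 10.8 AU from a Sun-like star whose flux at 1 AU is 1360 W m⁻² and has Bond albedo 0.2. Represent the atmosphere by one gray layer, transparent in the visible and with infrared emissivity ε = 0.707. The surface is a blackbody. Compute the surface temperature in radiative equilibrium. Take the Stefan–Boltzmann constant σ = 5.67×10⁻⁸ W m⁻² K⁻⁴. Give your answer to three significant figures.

Flux at the orbit: S = 1360/(10.8)² = 11.66 W m⁻².
Effective emission temperature (TOA balance): σT_e⁴ = S(1−α)/4 = 2.332 W m⁻² → T_e = 80.08 K.
For a single slab of emissivity ε, T_s⁴ = 2T_e⁴/(2−ε); thus T_s = 80.08·(1.547)^(1/4) = 89.31 K.

89.3 K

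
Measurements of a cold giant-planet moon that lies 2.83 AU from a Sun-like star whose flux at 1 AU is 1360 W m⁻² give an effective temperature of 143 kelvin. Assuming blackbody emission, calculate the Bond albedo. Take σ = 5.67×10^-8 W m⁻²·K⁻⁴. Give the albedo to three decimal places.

0.442

By the inverse-square law, S = 1360/2.83² = 169.8 W m⁻².
Energy balance: S(1−α)/4 = σT⁴, so 1−α = 4σT⁴/S.
4σT⁴ = 4·5.67×10⁻⁸·(143)⁴ = 94.84 W m⁻².
1−α = 94.84/169.8 = 0.5585, so α = 0.4415.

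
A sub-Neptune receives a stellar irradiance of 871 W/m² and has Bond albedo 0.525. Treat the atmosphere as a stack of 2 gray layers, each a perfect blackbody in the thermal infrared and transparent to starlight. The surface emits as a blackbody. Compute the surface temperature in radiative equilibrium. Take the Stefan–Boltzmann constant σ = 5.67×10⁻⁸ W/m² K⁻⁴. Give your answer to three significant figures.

The effective emission temperature is T_e = [S(1−α)/(4σ)]^¼ = 206.7 K.
For an N-layer opaque stack, T_s⁴ = (N+1)T_e⁴, hence T_s = (3)^(1/4)×206.7 K = 272.0 K.

272 kelvin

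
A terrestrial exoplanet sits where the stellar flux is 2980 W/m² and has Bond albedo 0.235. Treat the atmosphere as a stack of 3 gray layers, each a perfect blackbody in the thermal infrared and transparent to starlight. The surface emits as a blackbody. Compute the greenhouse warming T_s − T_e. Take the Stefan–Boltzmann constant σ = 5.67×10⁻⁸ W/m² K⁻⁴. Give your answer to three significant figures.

131 K

OLR = S(1−α)/4 = 569.9 W/m²; the top layer radiates at T_e = 316.6 K.
T_s = (N+1)^(1/4)·T_e = 447.8 K.
Warming: T_s − T_e = 131.2 K.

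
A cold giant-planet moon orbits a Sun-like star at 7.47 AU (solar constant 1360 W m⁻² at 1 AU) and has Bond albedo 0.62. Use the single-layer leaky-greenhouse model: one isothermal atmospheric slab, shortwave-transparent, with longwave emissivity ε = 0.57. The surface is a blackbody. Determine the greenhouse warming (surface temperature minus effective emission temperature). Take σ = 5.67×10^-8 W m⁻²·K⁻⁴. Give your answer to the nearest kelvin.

Irradiance scales as 1/d², so S = 1360 W m⁻² × (1/7.47)² = 24.37 W m⁻².
The planet radiates to space at T_e = [S(1−α)/(4σ)]^(1/4) = 79.94 K.
For a single slab of emissivity ε, T_s⁴ = 2T_e⁴/(2−ε); thus T_s = 79.94·(1.399)^(1/4) = 86.93 K.
T_s − T_e = 86.93 − 79.94 = 6.994 K.

7 K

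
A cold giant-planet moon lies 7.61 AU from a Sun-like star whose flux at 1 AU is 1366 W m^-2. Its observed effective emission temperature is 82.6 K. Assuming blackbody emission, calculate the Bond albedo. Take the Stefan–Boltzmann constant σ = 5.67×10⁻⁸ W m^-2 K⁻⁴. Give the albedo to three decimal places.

Flux at the orbit: S = 1366/(7.61)² = 23.59 W m^-2.
From σT⁴ = S(1−α)/4 we invert for α: 1−α = 4σT⁴/S.
4σT⁴ = 4·5.67×10⁻⁸·(82.6)⁴ = 10.56 W m^-2.
1−α = 10.56/23.59 = 0.4476, so α = 0.5524.

0.552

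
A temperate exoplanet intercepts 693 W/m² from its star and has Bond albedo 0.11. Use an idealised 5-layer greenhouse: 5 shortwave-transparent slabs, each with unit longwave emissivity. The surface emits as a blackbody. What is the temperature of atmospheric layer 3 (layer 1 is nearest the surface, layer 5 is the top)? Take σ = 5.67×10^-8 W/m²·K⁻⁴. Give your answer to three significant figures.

The effective emission temperature is T_e = [S(1−α)/(4σ)]^¼ = 228.4 K.
Each opaque layer satisfies 2T_j⁴ = T_{j−1}⁴ + T_{j+1}⁴, giving T_k⁴ = (N+1−k)T_e⁴.
T_3 = (3)^(1/4)·228.4 = 300.5 K.

301 kelvin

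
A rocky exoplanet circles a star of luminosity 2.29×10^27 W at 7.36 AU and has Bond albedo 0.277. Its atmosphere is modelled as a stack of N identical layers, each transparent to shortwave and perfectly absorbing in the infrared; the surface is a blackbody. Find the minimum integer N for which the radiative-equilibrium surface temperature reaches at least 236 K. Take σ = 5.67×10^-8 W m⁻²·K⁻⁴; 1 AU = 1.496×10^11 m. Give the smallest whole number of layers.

Orbital distance: d = 7.36 AU = 1.101×10^12 m.
Spreading L over a sphere of radius d: S = 2.29×10^27/(4π·1.10×10^12²) = 150.3 W m⁻².
OLR = S(1−α)/4 = 27.17 W m⁻²; the top layer radiates at T_e = 148.0 K.
Since T_s⁴ = (N+1)T_e⁴, we need N ≥ (T_s/T_e)⁴ − 1 = 5.474.
So N ≥ 5.474; the smallest integer is N = 6.

6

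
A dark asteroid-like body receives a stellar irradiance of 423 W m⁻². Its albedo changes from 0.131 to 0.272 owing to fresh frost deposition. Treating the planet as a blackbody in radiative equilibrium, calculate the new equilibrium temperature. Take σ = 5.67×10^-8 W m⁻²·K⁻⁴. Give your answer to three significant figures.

With the new albedo, S(1−α₂)/4 = 76.99 W m⁻², so T₂ = 192.0 K.

192 K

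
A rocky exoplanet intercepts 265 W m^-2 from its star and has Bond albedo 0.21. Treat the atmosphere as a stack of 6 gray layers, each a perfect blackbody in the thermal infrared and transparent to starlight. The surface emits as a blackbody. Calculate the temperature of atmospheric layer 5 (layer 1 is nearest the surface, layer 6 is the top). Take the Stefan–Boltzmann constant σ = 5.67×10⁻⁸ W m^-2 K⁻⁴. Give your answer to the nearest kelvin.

The effective emission temperature is T_e = [S(1−α)/(4σ)]^¼ = 174.3 K.
In the N-layer model, layer k (counted from the surface) has T_k = (N+1−k)^(1/4)·T_e.
With k = 5: T_5 = (6+1−5)^¼·174.3 K = 207.3 K.

207 K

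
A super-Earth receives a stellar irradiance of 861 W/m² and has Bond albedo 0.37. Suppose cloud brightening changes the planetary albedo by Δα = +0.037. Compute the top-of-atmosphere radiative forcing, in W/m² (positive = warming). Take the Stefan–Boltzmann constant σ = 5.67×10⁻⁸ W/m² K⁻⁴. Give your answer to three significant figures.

-7.96 W/m²

ΔF = −(S/4)Δα = −(861.0/4)×(+0.037) = -7.964 W/m².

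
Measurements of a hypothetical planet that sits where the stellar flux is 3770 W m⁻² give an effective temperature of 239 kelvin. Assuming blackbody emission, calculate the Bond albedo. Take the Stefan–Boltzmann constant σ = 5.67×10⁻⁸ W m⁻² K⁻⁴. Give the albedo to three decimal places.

Energy balance: S(1−α)/4 = σT⁴, so 1−α = 4σT⁴/S.
4σT⁴ = 4·5.67×10⁻⁸·(239)⁴ = 740.0 W m⁻².
Hence α = 1 − 740.0/3770 = 0.8037.

0.804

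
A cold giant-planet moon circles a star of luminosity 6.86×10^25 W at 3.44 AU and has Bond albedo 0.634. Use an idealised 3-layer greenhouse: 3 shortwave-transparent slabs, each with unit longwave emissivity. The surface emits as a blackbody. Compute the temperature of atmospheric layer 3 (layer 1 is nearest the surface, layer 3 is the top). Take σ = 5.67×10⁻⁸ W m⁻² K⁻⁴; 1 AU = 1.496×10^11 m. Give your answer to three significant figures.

75.9 kelvin

d = 3.44 × 1.496×10^11 m = 5.146×10^11 m.
Flux at the orbit: S = L/(4πd²) = 6.86×10^25/(4π·(5.15×10^11)²) = 20.61 W m⁻².
OLR = S(1−α)/4 = 1.886 W m⁻²; the top layer radiates at T_e = 75.94 K.
Each opaque layer satisfies 2T_j⁴ = T_{j−1}⁴ + T_{j+1}⁴, giving T_k⁴ = (N+1−k)T_e⁴.
With k = 3: T_3 = (3+1−3)^¼·75.94 K = 75.94 K.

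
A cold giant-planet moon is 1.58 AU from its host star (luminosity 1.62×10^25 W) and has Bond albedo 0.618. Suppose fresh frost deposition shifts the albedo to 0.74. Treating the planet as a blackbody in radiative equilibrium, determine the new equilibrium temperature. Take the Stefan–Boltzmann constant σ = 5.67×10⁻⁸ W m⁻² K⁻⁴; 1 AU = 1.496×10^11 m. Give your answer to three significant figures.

71.7 K

d = 1.58 × 1.496×10^11 m = 2.364×10^11 m.
Spreading L over a sphere of radius d: S = 1.62×10^25/(4π·2.36×10^11²) = 23.07 W m⁻².
With the new albedo, S(1−α₂)/4 = 1.500 W m⁻², so T₂ = 71.72 K.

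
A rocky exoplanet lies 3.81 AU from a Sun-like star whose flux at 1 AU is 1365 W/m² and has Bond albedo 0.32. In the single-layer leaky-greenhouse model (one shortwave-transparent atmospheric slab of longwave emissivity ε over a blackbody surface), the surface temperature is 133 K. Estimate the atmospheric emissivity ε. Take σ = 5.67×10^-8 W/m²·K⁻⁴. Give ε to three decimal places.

0.198

By the inverse-square law, S = 1365/3.81² = 94.03 W/m².
Effective temperature: T_e = [S(1−α)/(4σ)]^(1/4) = 129.6 K.
T_s⁴ = T_e⁴·2/(2−ε) → ε = 2 − 2(T_e/T_s)⁴ = 2 − 2·(129.6/133)⁴ = 0.1979.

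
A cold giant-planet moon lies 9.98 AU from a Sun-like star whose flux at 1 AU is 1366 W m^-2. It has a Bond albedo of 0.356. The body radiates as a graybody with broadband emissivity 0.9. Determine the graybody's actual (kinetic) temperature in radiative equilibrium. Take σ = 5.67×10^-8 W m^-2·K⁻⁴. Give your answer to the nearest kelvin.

Flux at the orbit: S = 1366/(9.98)² = 13.71 W m^-2.
Averaging over the sphere, the absorbed flux is S(1−α)/4 = 2.208 W m^-2.
Radiative balance εσT⁴ = 2.208 gives T = [2.208/(0.9·σ)]^(1/4) = 81.10 K.

81 K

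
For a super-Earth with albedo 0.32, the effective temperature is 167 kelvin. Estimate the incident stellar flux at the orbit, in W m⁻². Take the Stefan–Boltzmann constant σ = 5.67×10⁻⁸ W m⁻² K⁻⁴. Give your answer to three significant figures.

Invert the energy balance for S: S = 4σT⁴/(1−α).
σT⁴ = 5.67×10⁻⁸·(167)⁴ = 44.10 W m⁻².
So S = 4×44.10/(1−0.32) = 259.4 W m⁻².

259 W m⁻²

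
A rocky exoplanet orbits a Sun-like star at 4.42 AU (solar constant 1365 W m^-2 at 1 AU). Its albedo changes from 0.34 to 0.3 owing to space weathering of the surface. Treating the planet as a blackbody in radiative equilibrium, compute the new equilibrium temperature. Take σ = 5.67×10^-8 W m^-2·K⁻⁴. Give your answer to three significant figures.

Flux at the orbit: S = 1365/(4.42)² = 69.87 W m^-2.
T₂ = [S(1−α₂)/(4σ)]^(1/4) = [69.87·0.7/(4σ)]^(1/4) = 121.2 K.

121 K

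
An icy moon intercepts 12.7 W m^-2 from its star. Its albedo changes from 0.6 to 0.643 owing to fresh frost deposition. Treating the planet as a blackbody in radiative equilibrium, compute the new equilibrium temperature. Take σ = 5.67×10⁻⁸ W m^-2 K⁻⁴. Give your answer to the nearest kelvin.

67 K

T₂ = [S(1−α₂)/(4σ)]^(1/4) = [12.70·0.357/(4σ)]^(1/4) = 66.87 K.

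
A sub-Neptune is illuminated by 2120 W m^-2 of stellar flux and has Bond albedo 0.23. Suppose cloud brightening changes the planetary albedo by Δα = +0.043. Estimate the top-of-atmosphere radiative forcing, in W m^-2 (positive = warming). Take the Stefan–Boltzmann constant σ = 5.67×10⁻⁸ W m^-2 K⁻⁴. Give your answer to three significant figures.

-22.8 W m^-2

The change in absorbed flux is Δ[S(1−α)/4] = −SΔα/4 = -22.79 W m^-2.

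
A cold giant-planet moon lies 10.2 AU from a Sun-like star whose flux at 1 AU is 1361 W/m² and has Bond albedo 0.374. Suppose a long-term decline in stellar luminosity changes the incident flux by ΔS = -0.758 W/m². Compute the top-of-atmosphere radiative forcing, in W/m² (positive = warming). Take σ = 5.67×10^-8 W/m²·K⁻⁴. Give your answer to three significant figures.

-0.119 W/m²

Irradiance scales as 1/d², so S = 1361 W/m² × (1/10.2)² = 13.08 W/m².
ΔF = Δ[S(1−α)]/4 = (1−0.374)·-0.758/4 = -0.1186 W/m².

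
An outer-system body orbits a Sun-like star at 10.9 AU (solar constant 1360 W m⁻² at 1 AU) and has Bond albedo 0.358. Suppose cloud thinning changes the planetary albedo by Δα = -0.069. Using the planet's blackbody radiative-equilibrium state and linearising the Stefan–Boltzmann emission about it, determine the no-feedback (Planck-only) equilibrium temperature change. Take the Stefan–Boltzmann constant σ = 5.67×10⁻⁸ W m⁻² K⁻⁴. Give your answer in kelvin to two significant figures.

2.0 K

Irradiance scales as 1/d², so S = 1360 W m⁻² × (1/10.9)² = 11.45 W m⁻².
Unperturbed T_e = [11.45·(1−0.358)/(4σ)]^¼ = 75.45 K.
The change in absorbed flux is Δ[S(1−α)/4] = −SΔα/4 = 0.1975 W m⁻².
Planck response: λ_P = 4σT_e³ = 4·5.67×10⁻⁸·(75.45)³ = 0.09740 W m⁻²/K.
ΔT₀ = ΔF/λ_P = 0.1975/0.09740 = 2.03 K.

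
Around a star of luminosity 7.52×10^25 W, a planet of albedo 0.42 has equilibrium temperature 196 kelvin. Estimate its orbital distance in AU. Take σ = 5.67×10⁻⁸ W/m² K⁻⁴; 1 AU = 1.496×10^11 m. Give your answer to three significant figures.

The flux needed for this T is 4σT⁴/(1−0.42) = 577.1 W/m².
Then d = [L/(4πS)]^(1/2) = 1.018×10^11 m, i.e. 0.6807 AU.

0.681 AU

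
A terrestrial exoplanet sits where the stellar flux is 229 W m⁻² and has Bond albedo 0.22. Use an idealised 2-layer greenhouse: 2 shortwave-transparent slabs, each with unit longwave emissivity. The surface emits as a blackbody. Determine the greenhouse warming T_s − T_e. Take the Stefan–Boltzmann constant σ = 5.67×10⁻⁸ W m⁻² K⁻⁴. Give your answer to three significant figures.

52.9 K

OLR = S(1−α)/4 = 44.66 W m⁻²; the top layer radiates at T_e = 167.5 K.
Surface: T_s = (3)^¼·T_e = 220.5 K.
So the greenhouse effect raises the surface by 220.5 − 167.5 = 52.95 K.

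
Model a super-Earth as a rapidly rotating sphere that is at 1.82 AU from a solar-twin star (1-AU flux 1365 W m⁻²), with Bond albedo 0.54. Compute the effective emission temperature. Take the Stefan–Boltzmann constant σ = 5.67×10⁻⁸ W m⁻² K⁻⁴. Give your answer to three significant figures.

Irradiance scales as 1/d², so S = 1365 W m⁻² × (1/1.82)² = 412.1 W m⁻².
The planet absorbs (1−α)S over its disc πR² and re-emits over 4πR², so the mean absorbed flux is (1−0.54)·412.1/4 = 47.39 W m⁻².
Set σT⁴ = 47.39 → T = (47.39/σ)^(1/4) = 170.0 K.

170 K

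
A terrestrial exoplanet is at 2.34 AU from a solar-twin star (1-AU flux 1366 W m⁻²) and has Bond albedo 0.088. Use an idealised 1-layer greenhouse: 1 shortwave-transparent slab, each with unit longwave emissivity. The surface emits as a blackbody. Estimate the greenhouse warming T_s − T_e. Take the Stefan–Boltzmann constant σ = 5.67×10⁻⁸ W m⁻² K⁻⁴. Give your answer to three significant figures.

33.7 K

Flux at the orbit: S = 1366/(2.34)² = 249.5 W m⁻².
The effective emission temperature is T_e = [S(1−α)/(4σ)]^¼ = 178.0 K.
Surface: T_s = (2)^¼·T_e = 211.6 K.
So the greenhouse effect raises the surface by 211.6 − 178.0 = 33.67 K.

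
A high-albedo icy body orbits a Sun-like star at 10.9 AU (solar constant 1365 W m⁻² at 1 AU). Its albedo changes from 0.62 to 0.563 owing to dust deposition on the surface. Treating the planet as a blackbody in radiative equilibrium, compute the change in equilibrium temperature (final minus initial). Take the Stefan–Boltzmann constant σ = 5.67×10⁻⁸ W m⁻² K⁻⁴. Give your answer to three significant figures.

2.36 K

By the inverse-square law, S = 1365/10.9² = 11.49 W m⁻².
With α = 0.62, T₁ = 66.24 K.
After:  T₂ = [11.49·0.437/(4σ)]^(1/4) = 68.59 K.
ΔT = T₂ − T₁ = 2.355 K.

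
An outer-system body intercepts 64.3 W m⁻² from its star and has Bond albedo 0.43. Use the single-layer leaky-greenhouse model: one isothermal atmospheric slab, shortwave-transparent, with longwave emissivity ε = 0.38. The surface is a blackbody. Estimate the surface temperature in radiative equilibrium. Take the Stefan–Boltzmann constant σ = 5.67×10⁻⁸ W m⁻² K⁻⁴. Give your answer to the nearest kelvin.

At the top of the atmosphere, σT_e⁴ = S(1−α)/4 = 9.163 W m⁻², giving T_e = 112.7 K.
For a single slab of emissivity ε, T_s⁴ = 2T_e⁴/(2−ε); thus T_s = 112.7·(1.235)^(1/4) = 118.8 K.

119 K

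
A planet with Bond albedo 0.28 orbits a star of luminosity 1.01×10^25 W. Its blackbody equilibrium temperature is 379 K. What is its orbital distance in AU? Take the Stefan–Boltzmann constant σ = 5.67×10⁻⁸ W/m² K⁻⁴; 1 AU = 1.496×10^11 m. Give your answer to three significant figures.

Required flux: S = 4σT⁴/(1−α) = 6499 W/m².
S = L/(4πd²) → d = √(L/4πS) = √(1.01×10^25/(4π·6499)) = 1.112×10^10 m = 0.07433 AU.

0.0743 AU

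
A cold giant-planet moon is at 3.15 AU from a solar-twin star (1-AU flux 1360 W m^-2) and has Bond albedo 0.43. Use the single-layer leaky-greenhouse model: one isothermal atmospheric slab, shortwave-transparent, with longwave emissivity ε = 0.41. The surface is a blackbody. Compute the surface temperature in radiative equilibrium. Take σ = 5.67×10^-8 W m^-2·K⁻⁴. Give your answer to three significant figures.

144 kelvin

By the inverse-square law, S = 1360/3.15² = 137.1 W m^-2.
At the top of the atmosphere, σT_e⁴ = S(1−α)/4 = 19.53 W m^-2, giving T_e = 136.2 K.
The surface balance (absorbed SW + ε·downward IR = σT_s⁴) with T_a⁴ = T_s⁴/2 reduces to T_s = T_e·[2/(2−ε)]^¼ = 144.3 K.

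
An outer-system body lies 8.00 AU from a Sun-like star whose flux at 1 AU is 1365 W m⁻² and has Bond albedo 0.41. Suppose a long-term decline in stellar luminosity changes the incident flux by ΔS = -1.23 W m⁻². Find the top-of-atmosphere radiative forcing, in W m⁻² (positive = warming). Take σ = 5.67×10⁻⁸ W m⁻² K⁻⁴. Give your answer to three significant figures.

Irradiance scales as 1/d², so S = 1365 W m⁻² × (1/8.00)² = 21.33 W m⁻².
ΔF = Δ[S(1−α)]/4 = (1−0.41)·-1.23/4 = -0.1814 W m⁻².

-0.181 W m⁻²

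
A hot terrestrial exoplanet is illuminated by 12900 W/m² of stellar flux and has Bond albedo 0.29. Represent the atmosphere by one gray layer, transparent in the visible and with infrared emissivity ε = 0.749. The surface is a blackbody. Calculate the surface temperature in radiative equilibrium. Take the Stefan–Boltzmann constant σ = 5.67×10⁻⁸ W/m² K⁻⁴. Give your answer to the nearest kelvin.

The planet radiates to space at T_e = [S(1−α)/(4σ)]^(1/4) = 448.3 K.
Surface balance with a leaky layer gives σT_s⁴ = σT_e⁴·2/(2−ε), so T_s = T_e·[2/(2−0.749)]^(1/4) = 504.1 K.

504 K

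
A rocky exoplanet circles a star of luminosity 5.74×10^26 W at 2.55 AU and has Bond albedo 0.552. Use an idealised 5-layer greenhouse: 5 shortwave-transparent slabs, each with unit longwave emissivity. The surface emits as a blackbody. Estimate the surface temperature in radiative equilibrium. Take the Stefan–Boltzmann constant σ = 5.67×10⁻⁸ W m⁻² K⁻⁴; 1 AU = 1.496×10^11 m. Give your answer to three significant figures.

d = 2.55 × 1.496×10^11 m = 3.815×10^11 m.
S = L/(4πd²) = 313.9 W m⁻².
The effective emission temperature is T_e = [S(1−α)/(4σ)]^¼ = 157.8 K.
With N = 5 opaque layers, T_s = (N+1)^(1/4)·T_e = 6^(1/4)·157.8 = 247.0 K.

247 K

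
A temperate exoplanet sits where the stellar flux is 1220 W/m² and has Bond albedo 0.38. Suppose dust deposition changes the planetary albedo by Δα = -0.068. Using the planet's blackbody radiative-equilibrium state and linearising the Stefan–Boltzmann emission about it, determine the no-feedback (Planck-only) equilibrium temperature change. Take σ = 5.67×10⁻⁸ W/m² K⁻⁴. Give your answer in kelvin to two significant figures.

The baseline emission temperature is T_e = 240.3 K.
ΔF = −(S/4)Δα = −(1220/4)×(-0.068) = 20.74 W/m².
The Planck feedback parameter is 4σT_e³ = 3.148 W/m²/K.
ΔT₀ = ΔF/λ_P = 20.74/3.148 = 6.59 K.

6.6 K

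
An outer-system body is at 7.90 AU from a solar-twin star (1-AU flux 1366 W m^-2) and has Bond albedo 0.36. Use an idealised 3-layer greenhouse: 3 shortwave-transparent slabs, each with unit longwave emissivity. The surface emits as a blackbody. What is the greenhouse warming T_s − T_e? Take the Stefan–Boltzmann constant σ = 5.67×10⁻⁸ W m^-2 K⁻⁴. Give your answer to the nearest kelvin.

Flux at the orbit: S = 1366/(7.90)² = 21.89 W m^-2.
Top-of-atmosphere balance: σT_e⁴ = S(1−α)/4 = 3.502 W m^-2 → T_e = 88.65 K.
T_s = (N+1)^(1/4)·T_e = 125.4 K.
Warming: T_s − T_e = 36.72 K.

37 K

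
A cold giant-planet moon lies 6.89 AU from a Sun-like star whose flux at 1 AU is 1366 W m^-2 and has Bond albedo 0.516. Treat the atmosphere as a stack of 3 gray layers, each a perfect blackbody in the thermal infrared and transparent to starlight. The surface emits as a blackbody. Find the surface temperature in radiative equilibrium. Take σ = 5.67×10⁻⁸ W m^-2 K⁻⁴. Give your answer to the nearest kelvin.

125 K

Irradiance scales as 1/d², so S = 1366 W m^-2 × (1/6.89)² = 28.77 W m^-2.
The effective emission temperature is T_e = [S(1−α)/(4σ)]^¼ = 88.52 K.
Layer-by-layer balance gives σT_s⁴ = (N+1)σT_e⁴, so T_s = 4^¼·88.52 = 125.2 K.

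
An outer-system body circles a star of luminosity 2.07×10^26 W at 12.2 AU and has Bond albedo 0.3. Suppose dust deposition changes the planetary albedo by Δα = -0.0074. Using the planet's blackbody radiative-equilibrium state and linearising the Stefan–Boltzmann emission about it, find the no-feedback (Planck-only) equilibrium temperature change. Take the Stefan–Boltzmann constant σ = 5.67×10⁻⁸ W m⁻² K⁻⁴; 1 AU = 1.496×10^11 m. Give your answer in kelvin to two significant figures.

Orbital distance: d = 12.2 AU = 1.825×10^12 m.
Spreading L over a sphere of radius d: S = 2.07×10^26/(4π·1.83×10^12²) = 4.945 W m⁻².
The baseline emission temperature is T_e = 62.50 K.
The change in absorbed flux is Δ[S(1−α)/4] = −SΔα/4 = 0.009148 W m⁻².
The Planck feedback parameter is 4σT_e³ = 0.05538 W m⁻²/K.
Hence the no-feedback warming is ΔF/(4σT_e³) = 0.165 K.

0.17 kelvin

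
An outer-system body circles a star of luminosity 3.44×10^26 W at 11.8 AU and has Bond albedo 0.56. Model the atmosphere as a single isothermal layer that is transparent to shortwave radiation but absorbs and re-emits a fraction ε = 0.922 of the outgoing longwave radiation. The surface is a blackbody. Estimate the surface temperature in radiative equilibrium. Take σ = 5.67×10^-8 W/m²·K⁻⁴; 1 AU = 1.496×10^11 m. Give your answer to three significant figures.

75.0 kelvin

d = 11.8 × 1.496×10^11 m = 1.765×10^12 m.
S = L/(4πd²) = 8.785 W/m².
Effective emission temperature (TOA balance): σT_e⁴ = S(1−α)/4 = 0.9663 W/m² → T_e = 64.25 K.
The surface balance (absorbed SW + ε·downward IR = σT_s⁴) with T_a⁴ = T_s⁴/2 reduces to T_s = T_e·[2/(2−ε)]^¼ = 74.99 K.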